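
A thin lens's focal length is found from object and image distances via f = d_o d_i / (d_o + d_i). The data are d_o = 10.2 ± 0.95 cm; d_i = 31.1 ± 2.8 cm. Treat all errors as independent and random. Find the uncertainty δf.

∂f/∂d_o = (d_i/(d_o+d_i))² = 0.567;  ∂f/∂d_i = (d_o/(d_o+d_i))² = 0.0610
δf = √((∂f/∂d_o · δd_o)² + (∂f/∂d_i · δd_i)²) = √(0.290 + 0.0292) = 0.565 cm

0.565 cm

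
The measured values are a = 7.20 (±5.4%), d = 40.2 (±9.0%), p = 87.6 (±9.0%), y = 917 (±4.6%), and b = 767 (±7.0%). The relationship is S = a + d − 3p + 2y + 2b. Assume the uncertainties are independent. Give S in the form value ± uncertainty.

3150 ± 139

Each term contributes (cᵢ δxᵢ)² to (δS)²:
  (δa)² = 0.151;  (δd)² = 13.1;  (3·δp)² = 559;  (2·δy)² = 7120;  (2·δb)² = 11500
δS = √(19200) = 139
S = 3150.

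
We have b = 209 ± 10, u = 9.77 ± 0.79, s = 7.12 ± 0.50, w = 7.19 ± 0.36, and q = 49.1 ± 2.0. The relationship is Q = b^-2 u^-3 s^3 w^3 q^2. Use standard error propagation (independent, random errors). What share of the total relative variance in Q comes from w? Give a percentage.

15.9%

(δQ/Q)² = (-2·δb/b)² + (-3·δu/u)² + (3·δs/s)² + (3·δw/w)² + (2·δq/q)²
  b term: (-2×0.0478)² = 0.00916
  u term: (-3×0.0809)² = 0.0588
  s term: (3×0.0702)² = 0.0444
  w term: (3×0.0501)² = 0.0226
  q term: (2×0.0407)² = 0.00664
Total = 0.142. Share from w = 0.0226/0.142 = 0.159.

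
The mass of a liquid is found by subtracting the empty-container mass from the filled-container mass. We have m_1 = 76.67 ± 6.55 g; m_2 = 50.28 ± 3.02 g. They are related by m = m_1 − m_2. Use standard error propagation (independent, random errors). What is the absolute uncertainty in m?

7.21 g

m is a linear combination, so absolute uncertainties add in quadrature:
  (δm_1)² = 42.9;  (δm_2)² = 9.12
δm = √(52.0) = 7.21 g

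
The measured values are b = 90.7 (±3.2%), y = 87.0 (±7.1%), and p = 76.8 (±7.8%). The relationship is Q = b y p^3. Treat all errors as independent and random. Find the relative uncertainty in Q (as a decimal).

0.247

Each factor contributes (exponent × relative error)² to (δQ/Q)²:
  (1·δb/b)² = (1×0.0320)² = 0.00102;  (1·δy/y)² = (1×0.0710)² = 0.00504;  (3·δp/p)² = (3×0.0780)² = 0.0548
δQ/Q = √(0.0608) = 0.247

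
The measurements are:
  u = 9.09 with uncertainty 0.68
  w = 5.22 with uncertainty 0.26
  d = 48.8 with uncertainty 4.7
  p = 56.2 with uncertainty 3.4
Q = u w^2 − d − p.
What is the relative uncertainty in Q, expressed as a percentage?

22.0%

Let h = u·w^2 = 248. δh/h = √((1·δu/u)² + (2·δw/w)²) = √(0.00560 + 0.00992) = 0.125, so δh = 30.9.
Q = h − d − p: δQ = √(δh² + δd² + δp²) = √(952 + 22.1 + 11.6) = 31.4
Q = 143, so δQ/Q = 31.4/143 = 0.220.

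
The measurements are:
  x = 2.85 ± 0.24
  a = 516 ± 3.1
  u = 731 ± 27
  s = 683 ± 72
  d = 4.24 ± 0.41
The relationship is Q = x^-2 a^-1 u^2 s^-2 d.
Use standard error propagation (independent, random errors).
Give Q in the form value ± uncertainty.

0.00116 ± 0.000343

Relative error in a monomial: (δQ/Q)² = Σ (nᵢ · δxᵢ/xᵢ)².
  (-2·δx/x)² = (-2×0.0842)² = 0.0284;  (-1·δa/a)² = (-1×0.00601)² = 3.61e-05;  (2·δu/u)² = (2×0.0369)² = 0.00546;  (-2·δs/s)² = (-2×0.105)² = 0.0445;  (1·δd/d)² = (1×0.0967)² = 0.00935
δQ/Q = √(0.0877) = 0.296
Q = 0.00116, so δQ = 0.296 × 0.00116 = 0.000343.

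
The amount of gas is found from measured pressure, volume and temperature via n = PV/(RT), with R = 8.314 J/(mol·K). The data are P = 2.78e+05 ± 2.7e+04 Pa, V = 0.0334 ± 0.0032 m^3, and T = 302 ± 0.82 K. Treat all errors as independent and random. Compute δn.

n is a product of powers, so relative uncertainties combine in quadrature:
  (1·δP/P)² = (1×0.0971)² = 0.00943;  (1·δV/V)² = (1×0.0958)² = 0.00918;  (-1·δT/T)² = (-1×0.00272)² = 7.37e-06
δn/n = √(0.0186) = 0.136
n = 3.70 mol, so δn = 0.136 × 3.70 = 0.505 mol.

0.505 mol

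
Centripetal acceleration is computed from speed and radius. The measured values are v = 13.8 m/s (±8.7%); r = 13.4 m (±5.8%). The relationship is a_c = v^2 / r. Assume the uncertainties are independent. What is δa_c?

Products/powers → add relative errors in quadrature, weighted by exponent:
  (2·δv/v)² = (2×0.0870)² = 0.0303;  (-1·δr/r)² = (-1×0.0580)² = 0.00336
δa_c/a_c = √(0.0336) = 0.183
a_c = 14.2 m/s^2, so δa_c = 0.183 × 14.2 = 2.61 m/s^2.

2.61 m/s^2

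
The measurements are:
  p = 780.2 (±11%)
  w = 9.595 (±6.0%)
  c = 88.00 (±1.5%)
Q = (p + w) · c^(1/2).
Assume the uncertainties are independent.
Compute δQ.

Let u = p + w = 789.8. δu = √(δp² + δw²) = √(7370 + 0.331) = 85.8, so δu/u = 0.109.
Q is then a monomial in u, c:
δQ/Q = √((δu/u)² + (½·δc/c)²) = √(0.0118 + 5.62e-05) = 0.109
Q = 7409, so δQ = 0.109 × 7409 = 807.

807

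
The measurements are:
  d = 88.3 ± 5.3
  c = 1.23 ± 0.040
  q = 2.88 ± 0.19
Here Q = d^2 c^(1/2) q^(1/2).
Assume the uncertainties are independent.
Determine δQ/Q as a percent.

12.6%

Relative error in a monomial: (δQ/Q)² = Σ (nᵢ · δxᵢ/xᵢ)².
  (2·δd/d)² = (2×0.0600)² = 0.0144;  (½·δc/c)² = (0.5×0.0325)² = 0.000264;  (½·δq/q)² = (0.5×0.0660)² = 0.00109
δQ/Q = √(0.0158) = 0.126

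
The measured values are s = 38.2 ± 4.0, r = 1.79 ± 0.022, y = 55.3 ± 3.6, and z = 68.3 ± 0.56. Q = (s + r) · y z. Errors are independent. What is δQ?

Let u = s + r = 40.0. δu = √(δs² + δr²) = √(16.0 + 0.000484) = 4.00, so δu/u = 0.100.
Q is then a monomial in u, y, z:
δQ/Q = √((δu/u)² + (1·δy/y)² + (1·δz/z)²) = √(0.0100 + 0.00424 + 6.72e-05) = 0.120
Q = 1.51e+05, so δQ = 0.120 × 1.51e+05 = 18100.

18100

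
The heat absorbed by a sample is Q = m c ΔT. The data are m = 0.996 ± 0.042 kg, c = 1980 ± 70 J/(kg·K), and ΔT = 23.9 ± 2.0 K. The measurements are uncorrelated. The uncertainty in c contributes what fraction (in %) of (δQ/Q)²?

(δQ/Q)² = (1·δm/m)² + (1·δc/c)² + (1·δΔT/ΔT)²
  m term: (1×0.0422)² = 0.00178
  c term: (1×0.0354)² = 0.00125
  ΔT term: (1×0.0837)² = 0.00700
Total = 0.0100. Share from c = 0.00125/0.0100 = 0.125.

12.5%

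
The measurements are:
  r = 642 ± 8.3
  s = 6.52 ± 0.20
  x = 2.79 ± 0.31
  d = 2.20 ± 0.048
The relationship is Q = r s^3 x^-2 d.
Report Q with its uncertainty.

Each factor contributes (exponent × relative error)² to (δQ/Q)²:
  (1·δr/r)² = (1×0.0129)² = 0.000167;  (3·δs/s)² = (3×0.0307)² = 0.00847;  (-2·δx/x)² = (-2×0.111)² = 0.0494;  (1·δd/d)² = (1×0.0218)² = 0.000476
δQ/Q = √(0.0585) = 0.242
Q = 50300, so δQ = 0.242 × 50300 = 12200.

50300 ± 12200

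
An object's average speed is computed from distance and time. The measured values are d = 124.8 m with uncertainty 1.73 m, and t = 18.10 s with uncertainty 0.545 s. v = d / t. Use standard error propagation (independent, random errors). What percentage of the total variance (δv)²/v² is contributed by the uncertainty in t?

82.5%

(δv/v)² = (1·δd/d)² + (-1·δt/t)²
  d term: (1×0.0139)² = 0.000192
  t term: (-1×0.0301)² = 0.000907
Total = 0.00110. Share from t = 0.000907/0.00110 = 0.825.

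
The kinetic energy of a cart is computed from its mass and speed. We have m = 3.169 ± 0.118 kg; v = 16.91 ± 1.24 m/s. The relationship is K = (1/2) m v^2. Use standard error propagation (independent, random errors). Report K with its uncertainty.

453.1 ± 68.6 J

For a monomial K ∝ m, v^2, fractional errors add in quadrature:
  (1·δm/m)² = (1×0.0372)² = 0.00139;  (2·δv/v)² = (2×0.0733)² = 0.0215
δK/K = √(0.0229) = 0.151
K = 453.1 J, so δK = 0.151 × 453.1 = 68.6 J.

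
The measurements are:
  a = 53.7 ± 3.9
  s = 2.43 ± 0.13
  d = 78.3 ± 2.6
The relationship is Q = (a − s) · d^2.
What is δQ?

31800

Let u = a − s = 51.3. δu = √(δa² + δs²) = √(15.2 + 0.0169) = 3.90, so δu/u = 0.0761.
Q is then a monomial in u, d:
δQ/Q = √((δu/u)² + (2·δd/d)²) = √(0.00579 + 0.00441) = 0.101
Q = 3.14e+05, so δQ = 0.101 × 3.14e+05 = 31800.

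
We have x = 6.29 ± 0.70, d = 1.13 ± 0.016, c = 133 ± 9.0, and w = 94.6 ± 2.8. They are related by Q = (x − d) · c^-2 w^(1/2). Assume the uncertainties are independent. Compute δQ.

Let u = x − d = 5.16. δu = √(δx² + δd²) = √(0.490 + 0.000256) = 0.700, so δu/u = 0.136.
Q is then a monomial in u, c, w:
δQ/Q = √((δu/u)² + (-2·δc/c)² + (½·δw/w)²) = √(0.0184 + 0.0183 + 0.000219) = 0.192
Q = 0.00284, so δQ = 0.192 × 0.00284 = 0.000545.

0.000545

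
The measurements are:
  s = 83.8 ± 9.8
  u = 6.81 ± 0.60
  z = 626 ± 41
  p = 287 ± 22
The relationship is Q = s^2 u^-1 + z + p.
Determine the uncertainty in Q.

262

Let w = s^2·u^-1 = 1030. δw/w = √((2·δs/s)² + (-1·δu/u)²) = √(0.0547 + 0.00776) = 0.250, so δw = 258.
Q = w + z + p: δQ = √(δw² + δz² + δp²) = √(66400 + 1680 + 484) = 262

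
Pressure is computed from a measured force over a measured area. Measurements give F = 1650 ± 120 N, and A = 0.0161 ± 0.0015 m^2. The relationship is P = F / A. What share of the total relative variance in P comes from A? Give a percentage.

62.1%

(δP/P)² = (1·δF/F)² + (-1·δA/A)²
  F term: (1×0.0727)² = 0.00529
  A term: (-1×0.0932)² = 0.00868
Total = 0.0140. Share from A = 0.00868/0.0140 = 0.621.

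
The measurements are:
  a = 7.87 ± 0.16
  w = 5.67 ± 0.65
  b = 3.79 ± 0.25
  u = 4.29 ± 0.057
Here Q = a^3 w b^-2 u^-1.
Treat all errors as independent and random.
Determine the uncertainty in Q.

8.32

Relative error in a monomial: (δQ/Q)² = Σ (nᵢ · δxᵢ/xᵢ)².
  (3·δa/a)² = (3×0.0203)² = 0.00372;  (1·δw/w)² = (1×0.115)² = 0.0131;  (-2·δb/b)² = (-2×0.0660)² = 0.0174;  (-1·δu/u)² = (-1×0.0133)² = 0.000177
δQ/Q = √(0.0344) = 0.186
Q = 44.9, so δQ = 0.186 × 44.9 = 8.32.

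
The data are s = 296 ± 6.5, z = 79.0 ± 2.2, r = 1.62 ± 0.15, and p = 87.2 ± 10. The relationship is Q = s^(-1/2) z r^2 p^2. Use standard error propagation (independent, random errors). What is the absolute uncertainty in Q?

27200

Relative error in a monomial: (δQ/Q)² = Σ (nᵢ · δxᵢ/xᵢ)².
  (−½·δs/s)² = (-0.5×0.0220)² = 0.000121;  (1·δz/z)² = (1×0.0278)² = 0.000776;  (2·δr/r)² = (2×0.0926)² = 0.0343;  (2·δp/p)² = (2×0.115)² = 0.0526
δQ/Q = √(0.0878) = 0.296
Q = 91600, so δQ = 0.296 × 91600 = 27200.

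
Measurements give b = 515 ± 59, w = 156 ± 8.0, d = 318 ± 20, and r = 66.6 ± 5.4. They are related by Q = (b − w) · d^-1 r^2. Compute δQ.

Let u = b − w = 359. δu = √(δb² + δw²) = √(3480 + 64.0) = 59.5, so δu/u = 0.166.
Q is then a monomial in u, d, r:
δQ/Q = √((δu/u)² + (-1·δd/d)² + (2·δr/r)²) = √(0.0275 + 0.00396 + 0.0263) = 0.240
Q = 5010, so δQ = 0.240 × 5010 = 1200.

1200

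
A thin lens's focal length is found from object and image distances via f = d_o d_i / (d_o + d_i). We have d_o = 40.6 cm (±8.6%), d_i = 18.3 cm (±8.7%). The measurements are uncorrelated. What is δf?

0.828 cm

∂f/∂d_o = (d_i/(d_o+d_i))² = 0.0965;  ∂f/∂d_i = (d_o/(d_o+d_i))² = 0.475
δf = √((∂f/∂d_o · δd_o)² + (∂f/∂d_i · δd_i)²) = √(0.114 + 0.572) = 0.828 cm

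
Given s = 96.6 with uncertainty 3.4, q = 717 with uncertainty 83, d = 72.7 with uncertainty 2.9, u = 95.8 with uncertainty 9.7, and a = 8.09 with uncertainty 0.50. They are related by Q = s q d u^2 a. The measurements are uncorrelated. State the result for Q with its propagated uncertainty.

Q is a product of powers, so relative uncertainties combine in quadrature:
  (1·δs/s)² = (1×0.0352)² = 0.00124;  (1·δq/q)² = (1×0.116)² = 0.0134;  (1·δd/d)² = (1×0.0399)² = 0.00159;  (2·δu/u)² = (2×0.101)² = 0.0410;  (1·δa/a)² = (1×0.0618)² = 0.00382
δQ/Q = √(0.0611) = 0.247
Q = 3.74e+11, so δQ = 0.247 × 3.74e+11 = 9.24e+10.

(3.74 ± 0.924) × 10^11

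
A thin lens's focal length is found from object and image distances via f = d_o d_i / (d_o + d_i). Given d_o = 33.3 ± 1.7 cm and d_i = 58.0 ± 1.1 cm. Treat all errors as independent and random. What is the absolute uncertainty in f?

0.701 cm

∂f/∂d_o = (d_i/(d_o+d_i))² = 0.404;  ∂f/∂d_i = (d_o/(d_o+d_i))² = 0.133
δf = √((∂f/∂d_o · δd_o)² + (∂f/∂d_i · δd_i)²) = √(0.471 + 0.0214) = 0.701 cm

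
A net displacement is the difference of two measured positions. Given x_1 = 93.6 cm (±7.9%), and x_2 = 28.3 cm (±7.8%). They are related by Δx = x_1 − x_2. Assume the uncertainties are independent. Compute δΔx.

Δx is a linear combination, so absolute uncertainties add in quadrature:
  (δx_1)² = 54.7;  (δx_2)² = 4.87
δΔx = √(59.5) = 7.72 cm

7.72 cm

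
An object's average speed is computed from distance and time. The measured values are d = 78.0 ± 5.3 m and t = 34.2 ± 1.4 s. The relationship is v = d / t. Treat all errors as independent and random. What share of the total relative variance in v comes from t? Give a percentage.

(δv/v)² = (1·δd/d)² + (-1·δt/t)²
  d term: (1×0.0679)² = 0.00462
  t term: (-1×0.0409)² = 0.00168
Total = 0.00629. Share from t = 0.00168/0.00629 = 0.266.

26.6%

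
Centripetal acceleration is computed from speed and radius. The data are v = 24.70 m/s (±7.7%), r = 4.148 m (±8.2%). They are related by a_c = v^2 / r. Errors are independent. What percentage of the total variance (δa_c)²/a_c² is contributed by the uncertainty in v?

77.9%

(δa_c/a_c)² = (2·δv/v)² + (-1·δr/r)²
  v term: (2×0.0770)² = 0.0237
  r term: (-1×0.0820)² = 0.00672
Total = 0.0304. Share from v = 0.0237/0.0304 = 0.779.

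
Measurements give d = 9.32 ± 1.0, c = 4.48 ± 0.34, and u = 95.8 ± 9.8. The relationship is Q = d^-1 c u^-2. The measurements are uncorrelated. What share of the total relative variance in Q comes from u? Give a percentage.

70.8%

(δQ/Q)² = (-1·δd/d)² + (1·δc/c)² + (-2·δu/u)²
  d term: (-1×0.107)² = 0.0115
  c term: (1×0.0759)² = 0.00576
  u term: (-2×0.102)² = 0.0419
Total = 0.0591. Share from u = 0.0419/0.0591 = 0.708.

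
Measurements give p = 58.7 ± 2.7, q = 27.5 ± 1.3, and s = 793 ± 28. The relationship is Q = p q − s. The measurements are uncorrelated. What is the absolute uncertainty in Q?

110

Let w = p·q = 1610. δw/w = √((1·δp/p)² + (1·δq/q)²) = √(0.00212 + 0.00223) = 0.0660, so δw = 106.
Q = w − s: δQ = √(δw² + δs²) = √(11300 + 784) = 110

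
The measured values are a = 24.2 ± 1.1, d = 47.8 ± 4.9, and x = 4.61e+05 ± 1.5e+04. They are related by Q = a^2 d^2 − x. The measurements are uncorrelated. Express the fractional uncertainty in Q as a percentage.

Let p = a^2·d^2 = 1.34e+06. δp/p = √((2·δa/a)² + (2·δd/d)²) = √(0.00826 + 0.0420) = 0.224, so δp = 3e+05.
Q = p − x: δQ = √(δp² + δx²) = √(9.01e+10 + 2.25e+08) = 3e+05
Q = 8.77e+05, so δQ/Q = 3e+05/8.77e+05 = 0.343.

34.3%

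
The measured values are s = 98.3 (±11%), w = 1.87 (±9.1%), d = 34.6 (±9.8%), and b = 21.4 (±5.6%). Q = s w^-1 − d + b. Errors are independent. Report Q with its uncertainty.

39.4 ± 8.32

Let p = s·w^-1 = 52.6. δp/p = √((1·δs/s)² + (-1·δw/w)²) = √(0.0121 + 0.00828) = 0.143, so δp = 7.50.
Q = p − d + b: δQ = √(δp² + δd² + δb²) = √(56.3 + 11.5 + 1.44) = 8.32
Q = 39.4.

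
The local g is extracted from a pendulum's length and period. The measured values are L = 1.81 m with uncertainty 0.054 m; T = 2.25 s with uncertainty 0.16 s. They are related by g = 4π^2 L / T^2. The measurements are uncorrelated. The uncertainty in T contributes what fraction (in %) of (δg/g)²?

95.8%

(δg/g)² = (1·δL/L)² + (-2·δT/T)²
  L term: (1×0.0298)² = 0.000890
  T term: (-2×0.0711)² = 0.0202
Total = 0.0211. Share from T = 0.0202/0.0211 = 0.958.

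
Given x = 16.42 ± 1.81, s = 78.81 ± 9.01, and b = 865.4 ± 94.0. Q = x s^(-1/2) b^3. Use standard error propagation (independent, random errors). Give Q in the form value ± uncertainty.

(1.199 ± 0.418) × 10^9

Products/powers → add relative errors in quadrature, weighted by exponent:
  (1·δx/x)² = (1×0.110)² = 0.0122;  (−½·δs/s)² = (-0.5×0.114)² = 0.00327;  (3·δb/b)² = (3×0.109)² = 0.106
δQ/Q = √(0.122) = 0.349
Q = 1.199e+09, so δQ = 0.349 × 1.199e+09 = 4.18e+08.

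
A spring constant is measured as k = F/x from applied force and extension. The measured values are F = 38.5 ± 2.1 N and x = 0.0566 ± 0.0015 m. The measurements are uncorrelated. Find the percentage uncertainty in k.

6.06%

For a monomial k ∝ F, x^-1, fractional errors add in quadrature:
  (1·δF/F)² = (1×0.0545)² = 0.00298;  (-1·δx/x)² = (-1×0.0265)² = 0.000702
δk/k = √(0.00368) = 0.0606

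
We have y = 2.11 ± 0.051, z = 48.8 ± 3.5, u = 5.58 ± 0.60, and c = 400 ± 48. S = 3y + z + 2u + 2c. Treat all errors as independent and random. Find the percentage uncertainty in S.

11.1%

Each term contributes (cᵢ δxᵢ)² to (δS)²:
  (3·δy)² = 0.0234;  (δz)² = 12.2;  (2·δu)² = 1.44;  (2·δc)² = 9220
δS = √(9230) = 96.1
S = 866, so δS/S = 96.1/866 = 0.111.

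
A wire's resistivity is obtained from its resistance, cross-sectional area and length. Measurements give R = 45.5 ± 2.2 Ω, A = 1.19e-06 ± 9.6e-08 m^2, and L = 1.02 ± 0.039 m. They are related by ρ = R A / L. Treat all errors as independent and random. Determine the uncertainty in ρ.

For a monomial ρ ∝ R, A, L^-1, fractional errors add in quadrature:
  (1·δR/R)² = (1×0.0484)² = 0.00234;  (1·δA/A)² = (1×0.0807)² = 0.00651;  (-1·δL/L)² = (-1×0.0382)² = 0.00146
δρ/ρ = √(0.0103) = 0.102
ρ = 5.31e-05 Ω·m, so δρ = 0.102 × 5.31e-05 = 5.39e-06 Ω·m.

5.39e-06 Ω·m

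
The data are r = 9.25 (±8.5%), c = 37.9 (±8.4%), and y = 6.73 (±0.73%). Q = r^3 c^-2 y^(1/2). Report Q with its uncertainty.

1.43 ± 0.437

Q is a product of powers, so relative uncertainties combine in quadrature:
  (3·δr/r)² = (3×0.0850)² = 0.0650;  (-2·δc/c)² = (-2×0.0840)² = 0.0282;  (½·δy/y)² = (0.5×0.00730)² = 1.33e-05
δQ/Q = √(0.0933) = 0.305
Q = 1.43, so δQ = 0.305 × 1.43 = 0.437.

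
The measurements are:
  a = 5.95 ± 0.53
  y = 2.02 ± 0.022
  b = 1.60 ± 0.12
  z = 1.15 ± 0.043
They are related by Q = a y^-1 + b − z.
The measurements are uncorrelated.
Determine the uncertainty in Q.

Let p = a·y^-1 = 2.95. δp/p = √((1·δa/a)² + (-1·δy/y)²) = √(0.00793 + 0.000119) = 0.0897, so δp = 0.264.
Q = p + b − z: δQ = √(δp² + δb² + δz²) = √(0.0699 + 0.0144 + 0.00185) = 0.293

0.293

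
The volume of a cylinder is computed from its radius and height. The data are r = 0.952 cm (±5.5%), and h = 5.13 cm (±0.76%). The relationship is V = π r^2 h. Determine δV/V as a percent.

For a monomial V ∝ r^2, h, fractional errors add in quadrature:
  (2·δr/r)² = (2×0.0550)² = 0.0121;  (1·δh/h)² = (1×0.00760)² = 5.78e-05
δV/V = √(0.0122) = 0.110

11.0%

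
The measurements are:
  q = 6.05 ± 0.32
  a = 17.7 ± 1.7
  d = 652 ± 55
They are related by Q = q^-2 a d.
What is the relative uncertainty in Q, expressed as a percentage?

Each factor contributes (exponent × relative error)² to (δQ/Q)²:
  (-2·δq/q)² = (-2×0.0529)² = 0.0112;  (1·δa/a)² = (1×0.0960)² = 0.00922;  (1·δd/d)² = (1×0.0844)² = 0.00712
δQ/Q = √(0.0275) = 0.166

16.6%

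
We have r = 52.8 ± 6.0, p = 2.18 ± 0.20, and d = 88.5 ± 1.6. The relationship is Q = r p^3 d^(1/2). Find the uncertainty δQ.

1530

Q is a product of powers, so relative uncertainties combine in quadrature:
  (1·δr/r)² = (1×0.114)² = 0.0129;  (3·δp/p)² = (3×0.0917)² = 0.0758;  (½·δd/d)² = (0.5×0.0181)² = 8.17e-05
δQ/Q = √(0.0887) = 0.298
Q = 5150, so δQ = 0.298 × 5150 = 1530.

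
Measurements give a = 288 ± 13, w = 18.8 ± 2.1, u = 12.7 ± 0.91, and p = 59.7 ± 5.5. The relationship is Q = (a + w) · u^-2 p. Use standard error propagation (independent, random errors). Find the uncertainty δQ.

Let h = a + w = 307. δh = √(δa² + δw²) = √(169 + 4.41) = 13.2, so δh/h = 0.0429.
Q is then a monomial in h, u, p:
δQ/Q = √((δh/h)² + (-2·δu/u)² + (1·δp/p)²) = √(0.00184 + 0.0205 + 0.00849) = 0.176
Q = 114, so δQ = 0.176 × 114 = 20.0.

20.0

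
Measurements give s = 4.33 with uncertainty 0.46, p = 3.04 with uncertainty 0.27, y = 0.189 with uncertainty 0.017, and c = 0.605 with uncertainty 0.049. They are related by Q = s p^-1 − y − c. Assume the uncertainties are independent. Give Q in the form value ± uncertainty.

0.630 ± 0.204

Let w = s·p^-1 = 1.42. δw/w = √((1·δs/s)² + (-1·δp/p)²) = √(0.0113 + 0.00789) = 0.138, so δw = 0.197.
Q = w − y − c: δQ = √(δw² + δy² + δc²) = √(0.0389 + 0.000289 + 0.00240) = 0.204
Q = 0.630.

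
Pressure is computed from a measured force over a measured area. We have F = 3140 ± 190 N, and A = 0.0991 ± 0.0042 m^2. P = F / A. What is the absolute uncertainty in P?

2340 Pa

P is a product of powers, so relative uncertainties combine in quadrature:
  (1·δF/F)² = (1×0.0605)² = 0.00366;  (-1·δA/A)² = (-1×0.0424)² = 0.00180
δP/P = √(0.00546) = 0.0739
P = 31700 Pa, so δP = 0.0739 × 31700 = 2340 Pa.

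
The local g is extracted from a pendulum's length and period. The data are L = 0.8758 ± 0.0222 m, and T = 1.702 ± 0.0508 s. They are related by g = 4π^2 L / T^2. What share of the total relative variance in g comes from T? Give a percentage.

84.7%

(δg/g)² = (1·δL/L)² + (-2·δT/T)²
  L term: (1×0.0253)² = 0.000643
  T term: (-2×0.0298)² = 0.00356
Total = 0.00421. Share from T = 0.00356/0.00421 = 0.847.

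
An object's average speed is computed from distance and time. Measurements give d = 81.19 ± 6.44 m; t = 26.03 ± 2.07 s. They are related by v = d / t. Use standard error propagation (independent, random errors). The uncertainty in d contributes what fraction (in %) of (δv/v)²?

(δv/v)² = (1·δd/d)² + (-1·δt/t)²
  d term: (1×0.0793)² = 0.00629
  t term: (-1×0.0795)² = 0.00632
Total = 0.0126. Share from d = 0.00629/0.0126 = 0.499.

49.9%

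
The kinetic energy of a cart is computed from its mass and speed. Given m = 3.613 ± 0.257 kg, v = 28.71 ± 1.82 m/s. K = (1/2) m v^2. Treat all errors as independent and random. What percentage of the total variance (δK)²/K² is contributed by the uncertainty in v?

76.1%

(δK/K)² = (1·δm/m)² + (2·δv/v)²
  m term: (1×0.0711)² = 0.00506
  v term: (2×0.0634)² = 0.0161
Total = 0.0211. Share from v = 0.0161/0.0211 = 0.761.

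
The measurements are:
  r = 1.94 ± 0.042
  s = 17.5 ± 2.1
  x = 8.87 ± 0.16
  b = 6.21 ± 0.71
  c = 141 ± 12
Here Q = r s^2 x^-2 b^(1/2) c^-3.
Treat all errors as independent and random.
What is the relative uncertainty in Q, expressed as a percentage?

35.8%

Products/powers → add relative errors in quadrature, weighted by exponent:
  (1·δr/r)² = (1×0.0216)² = 0.000469;  (2·δs/s)² = (2×0.120)² = 0.0576;  (-2·δx/x)² = (-2×0.0180)² = 0.00130;  (½·δb/b)² = (0.5×0.114)² = 0.00327;  (-3·δc/c)² = (-3×0.0851)² = 0.0652
δQ/Q = √(0.128) = 0.358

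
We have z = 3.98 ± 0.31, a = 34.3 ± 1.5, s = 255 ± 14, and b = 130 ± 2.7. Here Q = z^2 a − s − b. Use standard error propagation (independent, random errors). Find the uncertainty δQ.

89.1

Let p = z^2·a = 543. δp/p = √((2·δz/z)² + (1·δa/a)²) = √(0.0243 + 0.00191) = 0.162, so δp = 87.9.
Q = p − s − b: δQ = √(δp² + δs² + δb²) = √(7730 + 196 + 7.29) = 89.1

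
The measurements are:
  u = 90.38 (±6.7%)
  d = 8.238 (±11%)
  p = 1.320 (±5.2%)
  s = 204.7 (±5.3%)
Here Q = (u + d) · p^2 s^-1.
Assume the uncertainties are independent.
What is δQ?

0.111

Let w = u + d = 98.62. δw = √(δu² + δd²) = √(36.7 + 0.821) = 6.12, so δw/w = 0.0621.
Q is then a monomial in w, p, s:
δQ/Q = √((δw/w)² + (2·δp/p)² + (-1·δs/s)²) = √(0.00385 + 0.0108 + 0.00281) = 0.132
Q = 0.8394, so δQ = 0.132 × 0.8394 = 0.111.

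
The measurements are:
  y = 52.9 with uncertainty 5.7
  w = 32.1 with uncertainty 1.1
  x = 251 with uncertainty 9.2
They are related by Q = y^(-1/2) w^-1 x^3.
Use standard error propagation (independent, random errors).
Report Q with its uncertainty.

Q is a product of powers, so relative uncertainties combine in quadrature:
  (−½·δy/y)² = (-0.5×0.108)² = 0.00290;  (-1·δw/w)² = (-1×0.0343)² = 0.00117;  (3·δx/x)² = (3×0.0367)² = 0.0121
δQ/Q = √(0.0162) = 0.127
Q = 67700, so δQ = 0.127 × 67700 = 8610.

67700 ± 8610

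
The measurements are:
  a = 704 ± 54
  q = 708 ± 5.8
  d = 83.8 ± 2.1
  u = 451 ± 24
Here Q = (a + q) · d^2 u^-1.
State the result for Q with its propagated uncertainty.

Let w = a + q = 1410. δw = √(δa² + δq²) = √(2920 + 33.6) = 54.3, so δw/w = 0.0385.
Q is then a monomial in w, d, u:
δQ/Q = √((δw/w)² + (2·δd/d)² + (-1·δu/u)²) = √(0.00148 + 0.00251 + 0.00283) = 0.0826
Q = 22000, so δQ = 0.0826 × 22000 = 1820.

22000 ± 1820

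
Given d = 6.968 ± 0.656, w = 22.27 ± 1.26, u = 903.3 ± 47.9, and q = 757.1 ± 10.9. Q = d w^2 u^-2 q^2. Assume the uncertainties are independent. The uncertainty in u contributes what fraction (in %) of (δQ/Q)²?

33.3%

(δQ/Q)² = (1·δd/d)² + (2·δw/w)² + (-2·δu/u)² + (2·δq/q)²
  d term: (1×0.0941)² = 0.00886
  w term: (2×0.0566)² = 0.0128
  u term: (-2×0.0530)² = 0.0112
  q term: (2×0.0144)² = 0.000829
Total = 0.0337. Share from u = 0.0112/0.0337 = 0.333.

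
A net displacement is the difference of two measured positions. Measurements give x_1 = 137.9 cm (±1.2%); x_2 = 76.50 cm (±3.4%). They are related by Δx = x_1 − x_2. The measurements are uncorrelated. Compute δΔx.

Sums and differences: (δΔx)² = Σ (cᵢ δxᵢ)².
  (δx_1)² = 2.74;  (δx_2)² = 6.77
δΔx = √(9.50) = 3.08 cm

3.08 cm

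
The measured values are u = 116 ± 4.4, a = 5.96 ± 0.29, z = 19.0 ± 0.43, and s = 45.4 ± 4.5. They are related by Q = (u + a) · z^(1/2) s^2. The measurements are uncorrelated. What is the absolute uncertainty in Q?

2.21e+05

Let w = u + a = 122. δw = √(δu² + δa²) = √(19.4 + 0.0841) = 4.41, so δw/w = 0.0362.
Q is then a monomial in w, z, s:
δQ/Q = √((δw/w)² + (½·δz/z)² + (2·δs/s)²) = √(0.00131 + 0.000128 + 0.0393) = 0.202
Q = 1.1e+06, so δQ = 0.202 × 1.1e+06 = 2.21e+05.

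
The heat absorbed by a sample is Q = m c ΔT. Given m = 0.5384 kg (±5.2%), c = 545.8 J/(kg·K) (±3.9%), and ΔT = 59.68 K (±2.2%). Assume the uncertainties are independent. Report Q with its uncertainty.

Products/powers → add relative errors in quadrature, weighted by exponent:
  (1·δm/m)² = (1×0.0520)² = 0.00270;  (1·δc/c)² = (1×0.0390)² = 0.00152;  (1·δΔT/ΔT)² = (1×0.0220)² = 0.000484
δQ/Q = √(0.00471) = 0.0686
Q = 17540 J, so δQ = 0.0686 × 17540 = 1200 J.

17540 ± 1200 J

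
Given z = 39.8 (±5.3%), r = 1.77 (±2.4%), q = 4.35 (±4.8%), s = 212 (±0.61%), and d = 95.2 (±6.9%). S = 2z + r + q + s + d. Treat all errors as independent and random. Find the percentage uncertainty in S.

2.01%

S is a linear combination, so absolute uncertainties add in quadrature:
  (2·δz)² = 17.8;  (δr)² = 0.00180;  (δq)² = 0.0436;  (δs)² = 1.67;  (δd)² = 43.1
δS = √(62.7) = 7.92
S = 393, so δS/S = 7.92/393 = 0.0201.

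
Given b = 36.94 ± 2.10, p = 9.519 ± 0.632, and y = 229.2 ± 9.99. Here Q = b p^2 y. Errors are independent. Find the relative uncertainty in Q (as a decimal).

0.151

Q is a product of powers, so relative uncertainties combine in quadrature:
  (1·δb/b)² = (1×0.0568)² = 0.00323;  (2·δp/p)² = (2×0.0664)² = 0.0176;  (1·δy/y)² = (1×0.0436)² = 0.00190
δQ/Q = √(0.0228) = 0.151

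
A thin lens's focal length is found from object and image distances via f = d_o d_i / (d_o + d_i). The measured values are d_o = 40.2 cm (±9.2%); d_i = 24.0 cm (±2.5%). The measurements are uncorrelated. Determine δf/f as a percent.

3.78%

∂f/∂d_o = (d_i/(d_o+d_i))² = 0.140;  ∂f/∂d_i = (d_o/(d_o+d_i))² = 0.392
δf = √((∂f/∂d_o · δd_o)² + (∂f/∂d_i · δd_i)²) = √(0.267 + 0.0553) = 0.568 cm
f = 15.0 cm, so δf/f = 0.568/15.0 = 0.0378.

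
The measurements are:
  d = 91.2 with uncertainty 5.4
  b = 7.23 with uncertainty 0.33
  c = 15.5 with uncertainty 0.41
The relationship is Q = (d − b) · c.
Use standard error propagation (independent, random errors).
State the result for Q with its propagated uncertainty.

Let u = d − b = 84.0. δu = √(δd² + δb²) = √(29.2 + 0.109) = 5.41, so δu/u = 0.0644.
Q is then a monomial in u, c:
δQ/Q = √((δu/u)² + (1·δc/c)²) = √(0.00415 + 0.000700) = 0.0696
Q = 1300, so δQ = 0.0696 × 1300 = 90.6.

1300 ± 90.6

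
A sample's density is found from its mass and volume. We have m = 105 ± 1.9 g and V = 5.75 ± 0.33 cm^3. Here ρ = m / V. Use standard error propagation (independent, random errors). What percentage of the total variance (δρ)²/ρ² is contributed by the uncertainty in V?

(δρ/ρ)² = (1·δm/m)² + (-1·δV/V)²
  m term: (1×0.0181)² = 0.000327
  V term: (-1×0.0574)² = 0.00329
Total = 0.00362. Share from V = 0.00329/0.00362 = 0.910.

91.0%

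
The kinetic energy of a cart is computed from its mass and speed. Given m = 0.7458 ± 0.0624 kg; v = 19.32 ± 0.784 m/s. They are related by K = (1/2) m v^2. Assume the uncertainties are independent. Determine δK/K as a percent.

Products/powers → add relative errors in quadrature, weighted by exponent:
  (1·δm/m)² = (1×0.0837)² = 0.00700;  (2·δv/v)² = (2×0.0406)² = 0.00659
δK/K = √(0.0136) = 0.117

11.7%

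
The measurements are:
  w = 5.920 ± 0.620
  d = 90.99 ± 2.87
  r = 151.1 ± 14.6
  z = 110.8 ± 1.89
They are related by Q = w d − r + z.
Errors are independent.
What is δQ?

60.7

Let p = w·d = 538.7. δp/p = √((1·δw/w)² + (1·δd/d)²) = √(0.0110 + 0.000995) = 0.109, so δp = 58.9.
Q = p − r + z: δQ = √(δp² + δr² + δz²) = √(3470 + 213 + 3.57) = 60.7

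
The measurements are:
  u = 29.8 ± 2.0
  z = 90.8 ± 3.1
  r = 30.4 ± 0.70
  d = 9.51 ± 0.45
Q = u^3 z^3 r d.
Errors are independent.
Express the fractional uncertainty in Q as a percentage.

Q is a product of powers, so relative uncertainties combine in quadrature:
  (3·δu/u)² = (3×0.0671)² = 0.0405;  (3·δz/z)² = (3×0.0341)² = 0.0105;  (1·δr/r)² = (1×0.0230)² = 0.000530;  (1·δd/d)² = (1×0.0473)² = 0.00224
δQ/Q = √(0.0538) = 0.232

23.2%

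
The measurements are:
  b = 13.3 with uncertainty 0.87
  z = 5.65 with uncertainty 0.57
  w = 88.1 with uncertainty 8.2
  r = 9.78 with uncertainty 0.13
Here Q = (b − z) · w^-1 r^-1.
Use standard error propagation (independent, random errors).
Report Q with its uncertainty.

Let u = b − z = 7.65. δu = √(δb² + δz²) = √(0.757 + 0.325) = 1.04, so δu/u = 0.136.
Q is then a monomial in u, w, r:
δQ/Q = √((δu/u)² + (-1·δw/w)² + (-1·δr/r)²) = √(0.0185 + 0.00866 + 0.000177) = 0.165
Q = 0.00888, so δQ = 0.165 × 0.00888 = 0.00147.

0.00888 ± 0.00147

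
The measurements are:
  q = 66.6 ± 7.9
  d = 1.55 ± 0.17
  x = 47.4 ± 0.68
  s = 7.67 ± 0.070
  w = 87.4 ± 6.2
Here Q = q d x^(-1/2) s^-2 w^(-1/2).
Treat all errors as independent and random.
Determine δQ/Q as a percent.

Relative error in a monomial: (δQ/Q)² = Σ (nᵢ · δxᵢ/xᵢ)².
  (1·δq/q)² = (1×0.119)² = 0.0141;  (1·δd/d)² = (1×0.110)² = 0.0120;  (−½·δx/x)² = (-0.5×0.0143)² = 5.15e-05;  (-2·δs/s)² = (-2×0.00913)² = 0.000333;  (−½·δw/w)² = (-0.5×0.0709)² = 0.00126
δQ/Q = √(0.0277) = 0.167

16.7%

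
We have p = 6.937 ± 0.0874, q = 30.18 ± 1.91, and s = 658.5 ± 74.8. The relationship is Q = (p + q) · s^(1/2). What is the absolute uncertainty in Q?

Let u = p + q = 37.12. δu = √(δp² + δq²) = √(0.00764 + 3.65) = 1.91, so δu/u = 0.0515.
Q is then a monomial in u, s:
δQ/Q = √((δu/u)² + (½·δs/s)²) = √(0.00265 + 0.00323) = 0.0767
Q = 952.5, so δQ = 0.0767 × 952.5 = 73.0.

73.0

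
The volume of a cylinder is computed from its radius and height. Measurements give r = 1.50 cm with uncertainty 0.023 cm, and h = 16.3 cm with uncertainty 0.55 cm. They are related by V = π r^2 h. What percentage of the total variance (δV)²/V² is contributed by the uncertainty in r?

45.2%

(δV/V)² = (2·δr/r)² + (1·δh/h)²
  r term: (2×0.0153)² = 0.000940
  h term: (1×0.0337)² = 0.00114
Total = 0.00208. Share from r = 0.000940/0.00208 = 0.452.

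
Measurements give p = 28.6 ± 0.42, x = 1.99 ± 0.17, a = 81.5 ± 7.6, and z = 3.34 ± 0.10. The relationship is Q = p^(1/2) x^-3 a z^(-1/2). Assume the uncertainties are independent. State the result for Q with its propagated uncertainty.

Since Q is a product/quotient, work with relative uncertainties:
  (½·δp/p)² = (0.5×0.0147)² = 5.39e-05;  (-3·δx/x)² = (-3×0.0854)² = 0.0657;  (1·δa/a)² = (1×0.0933)² = 0.00870;  (−½·δz/z)² = (-0.5×0.0299)² = 0.000224
δQ/Q = √(0.0747) = 0.273
Q = 30.3, so δQ = 0.273 × 30.3 = 8.27.

30.3 ± 8.27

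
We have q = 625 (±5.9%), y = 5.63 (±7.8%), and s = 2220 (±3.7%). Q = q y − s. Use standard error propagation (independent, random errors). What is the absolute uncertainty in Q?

Let p = q·y = 3520. δp/p = √((1·δq/q)² + (1·δy/y)²) = √(0.00348 + 0.00608) = 0.0978, so δp = 344.
Q = p − s: δQ = √(δp² + δs²) = √(1.18e+05 + 6750) = 354

354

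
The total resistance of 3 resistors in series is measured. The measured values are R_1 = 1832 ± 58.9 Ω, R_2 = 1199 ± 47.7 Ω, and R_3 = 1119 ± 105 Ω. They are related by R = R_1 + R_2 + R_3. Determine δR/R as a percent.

Each term contributes (cᵢ δxᵢ)² to (δR)²:
  (δR_1)² = 3470;  (δR_2)² = 2280;  (δR_3)² = 11000
δR = √(16800) = 129 Ω
R = 4150 Ω, so δR/R = 129/4150 = 0.0312.

3.12%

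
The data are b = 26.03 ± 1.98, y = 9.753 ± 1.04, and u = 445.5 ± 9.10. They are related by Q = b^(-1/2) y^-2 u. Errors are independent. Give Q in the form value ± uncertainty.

Q is a product of powers, so relative uncertainties combine in quadrature:
  (−½·δb/b)² = (-0.5×0.0761)² = 0.00145;  (-2·δy/y)² = (-2×0.107)² = 0.0455;  (1·δu/u)² = (1×0.0204)² = 0.000417
δQ/Q = √(0.0473) = 0.218
Q = 0.9180, so δQ = 0.218 × 0.9180 = 0.200.

0.9180 ± 0.200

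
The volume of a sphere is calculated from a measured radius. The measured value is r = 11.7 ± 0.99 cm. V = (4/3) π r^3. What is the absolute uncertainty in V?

V ∝ r^3, so δV/V = |3| · δr/r = 3 × 0.0846 = 0.254.
V = 6710 cm^3, so δV = 0.254 × 6710 = 1700 cm^3.

1700 cm^3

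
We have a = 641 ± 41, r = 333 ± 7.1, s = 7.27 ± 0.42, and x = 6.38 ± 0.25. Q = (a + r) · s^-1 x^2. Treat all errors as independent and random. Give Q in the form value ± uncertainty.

Let u = a + r = 974. δu = √(δa² + δr²) = √(1680 + 50.4) = 41.6, so δu/u = 0.0427.
Q is then a monomial in u, s, x:
δQ/Q = √((δu/u)² + (-1·δs/s)² + (2·δx/x)²) = √(0.00183 + 0.00334 + 0.00614) = 0.106
Q = 5450, so δQ = 0.106 × 5450 = 580.

5450 ± 580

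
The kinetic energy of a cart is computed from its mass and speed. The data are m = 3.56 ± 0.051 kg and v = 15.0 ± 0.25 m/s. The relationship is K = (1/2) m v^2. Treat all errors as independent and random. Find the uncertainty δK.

14.5 J

Products/powers → add relative errors in quadrature, weighted by exponent:
  (1·δm/m)² = (1×0.0143)² = 0.000205;  (2·δv/v)² = (2×0.0167)² = 0.00111
δK/K = √(0.00132) = 0.0363
K = 400 J, so δK = 0.0363 × 400 = 14.5 J.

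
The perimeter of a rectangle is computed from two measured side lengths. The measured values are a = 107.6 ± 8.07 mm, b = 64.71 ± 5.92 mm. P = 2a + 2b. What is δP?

20.0 mm

For a sum/difference, combine absolute errors in quadrature:
  (2·δa)² = 260;  (2·δb)² = 140
δP = √(401) = 20.0 mm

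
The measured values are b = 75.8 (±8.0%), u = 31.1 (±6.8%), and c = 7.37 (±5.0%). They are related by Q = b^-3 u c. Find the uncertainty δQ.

Each factor contributes (exponent × relative error)² to (δQ/Q)²:
  (-3·δb/b)² = (-3×0.0800)² = 0.0576;  (1·δu/u)² = (1×0.0680)² = 0.00462;  (1·δc/c)² = (1×0.0500)² = 0.00250
δQ/Q = √(0.0647) = 0.254
Q = 0.000526, so δQ = 0.254 × 0.000526 = 0.000134.

0.000134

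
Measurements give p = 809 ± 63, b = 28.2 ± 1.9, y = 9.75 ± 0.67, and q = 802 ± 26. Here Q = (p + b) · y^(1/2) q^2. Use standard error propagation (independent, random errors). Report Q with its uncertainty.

Let u = p + b = 837. δu = √(δp² + δb²) = √(3970 + 3.61) = 63.0, so δu/u = 0.0753.
Q is then a monomial in u, y, q:
δQ/Q = √((δu/u)² + (½·δy/y)² + (2·δq/q)²) = √(0.00567 + 0.00118 + 0.00420) = 0.105
Q = 1.68e+09, so δQ = 0.105 × 1.68e+09 = 1.77e+08.

(1.68 ± 0.177) × 10^9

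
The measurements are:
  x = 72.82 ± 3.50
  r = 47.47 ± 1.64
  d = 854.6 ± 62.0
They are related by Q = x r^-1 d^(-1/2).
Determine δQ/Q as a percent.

For a monomial Q ∝ x, r^-1, d^(-1/2), fractional errors add in quadrature:
  (1·δx/x)² = (1×0.0481)² = 0.00231;  (-1·δr/r)² = (-1×0.0345)² = 0.00119;  (−½·δd/d)² = (-0.5×0.0725)² = 0.00132
δQ/Q = √(0.00482) = 0.0694

6.94%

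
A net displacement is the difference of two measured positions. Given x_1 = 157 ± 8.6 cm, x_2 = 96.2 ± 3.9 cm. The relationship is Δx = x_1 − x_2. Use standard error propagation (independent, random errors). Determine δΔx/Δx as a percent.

15.5%

For a sum/difference, combine absolute errors in quadrature:
  (δx_1)² = 74.0;  (δx_2)² = 15.2
δΔx = √(89.2) = 9.44 cm
Δx = 60.8 cm, so δΔx/Δx = 9.44/60.8 = 0.155.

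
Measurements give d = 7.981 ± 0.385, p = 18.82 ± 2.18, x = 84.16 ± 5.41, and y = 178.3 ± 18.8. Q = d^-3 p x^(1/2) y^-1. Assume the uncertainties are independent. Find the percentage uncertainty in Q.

21.6%

Relative error in a monomial: (δQ/Q)² = Σ (nᵢ · δxᵢ/xᵢ)².
  (-3·δd/d)² = (-3×0.0482)² = 0.0209;  (1·δp/p)² = (1×0.116)² = 0.0134;  (½·δx/x)² = (0.5×0.0643)² = 0.00103;  (-1·δy/y)² = (-1×0.105)² = 0.0111
δQ/Q = √(0.0465) = 0.216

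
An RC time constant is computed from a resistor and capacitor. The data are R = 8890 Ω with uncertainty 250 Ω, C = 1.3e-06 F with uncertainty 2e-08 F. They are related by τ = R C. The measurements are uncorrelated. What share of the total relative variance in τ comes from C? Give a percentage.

23.0%

(δτ/τ)² = (1·δR/R)² + (1·δC/C)²
  R term: (1×0.0281)² = 0.000791
  C term: (1×0.0154)² = 0.000237
Total = 0.00103. Share from C = 0.000237/0.00103 = 0.230.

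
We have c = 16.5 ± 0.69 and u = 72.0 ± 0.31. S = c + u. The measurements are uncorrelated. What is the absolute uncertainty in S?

Sums and differences: (δS)² = Σ (cᵢ δxᵢ)².
  (δc)² = 0.476;  (δu)² = 0.0961
δS = √(0.572) = 0.756

0.756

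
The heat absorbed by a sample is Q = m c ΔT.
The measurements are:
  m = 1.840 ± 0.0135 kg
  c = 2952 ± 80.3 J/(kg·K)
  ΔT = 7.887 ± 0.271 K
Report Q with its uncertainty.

42840 ± 1900 J

Relative error in a monomial: (δQ/Q)² = Σ (nᵢ · δxᵢ/xᵢ)².
  (1·δm/m)² = (1×0.00734)² = 5.38e-05;  (1·δc/c)² = (1×0.0272)² = 0.000740;  (1·δΔT/ΔT)² = (1×0.0344)² = 0.00118
δQ/Q = √(0.00197) = 0.0444
Q = 42840 J, so δQ = 0.0444 × 42840 = 1900 J.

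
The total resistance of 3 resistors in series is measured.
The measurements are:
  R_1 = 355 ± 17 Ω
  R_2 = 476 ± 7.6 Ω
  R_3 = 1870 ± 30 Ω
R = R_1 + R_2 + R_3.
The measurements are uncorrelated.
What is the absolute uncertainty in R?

35.3 Ω

For a sum/difference, combine absolute errors in quadrature:
  (δR_1)² = 289;  (δR_2)² = 57.8;  (δR_3)² = 900
δR = √(1250) = 35.3 Ω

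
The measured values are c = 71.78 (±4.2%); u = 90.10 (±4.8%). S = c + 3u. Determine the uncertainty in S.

S is a linear combination, so absolute uncertainties add in quadrature:
  (δc)² = 9.09;  (3·δu)² = 168
δS = √(177) = 13.3

13.3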